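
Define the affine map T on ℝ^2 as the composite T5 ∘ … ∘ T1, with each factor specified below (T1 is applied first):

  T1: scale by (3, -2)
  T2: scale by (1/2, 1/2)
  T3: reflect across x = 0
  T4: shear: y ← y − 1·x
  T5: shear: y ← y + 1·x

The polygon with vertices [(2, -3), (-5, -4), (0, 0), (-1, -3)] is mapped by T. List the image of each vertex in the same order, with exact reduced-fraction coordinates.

T1 scale by (3, -2): (2, -3) → (6, 6); (-5, -4) → (-15, 8); (0, 0) → (0, 0); (-1, -3) → (-3, 6)
T2 scale by (1/2, 1/2): (6, 6) → (3, 3); (-15, 8) → (-15/2, 4); (0, 0) → (0, 0); (-3, 6) → (-3/2, 3)
T3 reflect across x = 0: (3, 3) → (-3, 3); (-15/2, 4) → (15/2, 4); (0, 0) → (0, 0); (-3/2, 3) → (3/2, 3)
T4 shear: y ← y − 1·x: (-3, 3) → (-3, 6); (15/2, 4) → (15/2, -7/2); (0, 0) → (0, 0); (3/2, 3) → (3/2, 3/2)
T5 shear: y ← y + 1·x: (-3, 6) → (-3, 3); (15/2, -7/2) → (15/2, 4); (0, 0) → (0, 0); (3/2, 3/2) → (3/2, 3)

image vertices: (-3, 3), (15/2, 4), (0, 0), (3/2, 3)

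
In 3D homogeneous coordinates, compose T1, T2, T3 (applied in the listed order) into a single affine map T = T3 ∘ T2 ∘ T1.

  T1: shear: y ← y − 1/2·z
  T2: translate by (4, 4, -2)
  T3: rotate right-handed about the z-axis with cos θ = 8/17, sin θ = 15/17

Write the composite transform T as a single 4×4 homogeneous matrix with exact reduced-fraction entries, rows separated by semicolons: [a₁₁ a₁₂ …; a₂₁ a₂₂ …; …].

T = [8/17 -15/17 15/34 -28/17; 15/17 8/17 -4/17 92/17; 0 0 1 -2; 0 0 0 1]

T1 = [1 0 0 0; 0 1 -1/2 0; 0 0 1 0; 0 0 0 1]
T2·T1 = [1 0 0 4; 0 1 -1/2 4; 0 0 1 -2; 0 0 0 1]
T3·…·T1 = [8/17 -15/17 15/34 -28/17; 15/17 8/17 -4/17 92/17; 0 0 1 -2; 0 0 0 1]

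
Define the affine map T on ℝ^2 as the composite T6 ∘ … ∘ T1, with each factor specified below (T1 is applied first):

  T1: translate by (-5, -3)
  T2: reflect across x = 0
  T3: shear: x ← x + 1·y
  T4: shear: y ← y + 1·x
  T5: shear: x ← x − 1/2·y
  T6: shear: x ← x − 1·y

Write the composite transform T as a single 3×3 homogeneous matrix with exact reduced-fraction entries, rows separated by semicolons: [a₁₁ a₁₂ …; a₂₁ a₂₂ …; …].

T = [1/2 -2 7/2; -1 2 -1; 0 0 1]

T1 = [1 0 -5; 0 1 -3; 0 0 1]
T2·T1 = [-1 0 5; 0 1 -3; 0 0 1]
T3·…·T1 = [-1 1 2; 0 1 -3; 0 0 1]
T4·…·T1 = [-1 1 2; -1 2 -1; 0 0 1]
T5·…·T1 = [-1/2 0 5/2; -1 2 -1; 0 0 1]
T6·…·T1 = [1/2 -2 7/2; -1 2 -1; 0 0 1]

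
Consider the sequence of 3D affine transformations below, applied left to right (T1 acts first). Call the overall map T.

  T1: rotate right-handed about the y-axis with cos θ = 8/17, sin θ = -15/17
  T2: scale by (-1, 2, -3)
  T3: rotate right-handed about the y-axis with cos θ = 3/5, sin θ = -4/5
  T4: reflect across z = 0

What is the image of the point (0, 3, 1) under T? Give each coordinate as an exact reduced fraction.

T(p) = (141/85, 6, 12/85)

T1 rotate right-handed about the y-axis with cos θ = 8/17, sin θ = -15/17: (0, 3, 1) → (-15/17, 3, 8/17)
T2 scale by (-1, 2, -3): (-15/17, 3, 8/17) → (15/17, 6, -24/17)
T3 rotate right-handed about the y-axis with cos θ = 3/5, sin θ = -4/5: (15/17, 6, -24/17) → (141/85, 6, -12/85)
T4 reflect across z = 0: (141/85, 6, -12/85) → (141/85, 6, 12/85)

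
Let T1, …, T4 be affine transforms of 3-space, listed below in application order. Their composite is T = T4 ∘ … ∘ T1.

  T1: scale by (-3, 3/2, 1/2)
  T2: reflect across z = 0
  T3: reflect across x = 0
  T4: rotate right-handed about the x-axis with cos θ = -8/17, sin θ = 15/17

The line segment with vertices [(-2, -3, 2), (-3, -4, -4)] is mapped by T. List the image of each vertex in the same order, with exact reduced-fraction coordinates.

T1 scale by (-3, 3/2, 1/2): (-2, -3, 2) → (6, -9/2, 1); (-3, -4, -4) → (9, -6, -2)
T2 reflect across z = 0: (6, -9/2, 1) → (6, -9/2, -1); (9, -6, -2) → (9, -6, 2)
T3 reflect across x = 0: (6, -9/2, -1) → (-6, -9/2, -1); (9, -6, 2) → (-9, -6, 2)
T4 rotate right-handed about the x-axis with cos θ = -8/17, sin θ = 15/17: (-6, -9/2, -1) → (-6, 3, -7/2); (-9, -6, 2) → (-9, 18/17, -106/17)

image vertices: (-6, 3, -7/2), (-9, 18/17, -106/17)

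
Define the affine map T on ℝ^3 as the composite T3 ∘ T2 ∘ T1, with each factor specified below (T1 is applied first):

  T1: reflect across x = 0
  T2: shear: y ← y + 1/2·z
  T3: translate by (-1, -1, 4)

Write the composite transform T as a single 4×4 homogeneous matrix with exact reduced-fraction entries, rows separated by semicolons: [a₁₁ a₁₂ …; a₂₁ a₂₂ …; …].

T1 = [-1 0 0 0; 0 1 0 0; 0 0 1 0; 0 0 0 1]
T2·T1 = [-1 0 0 0; 0 1 1/2 0; 0 0 1 0; 0 0 0 1]
T3·…·T1 = [-1 0 0 -1; 0 1 1/2 -1; 0 0 1 4; 0 0 0 1]

T = [-1 0 0 -1; 0 1 1/2 -1; 0 0 1 4; 0 0 0 1]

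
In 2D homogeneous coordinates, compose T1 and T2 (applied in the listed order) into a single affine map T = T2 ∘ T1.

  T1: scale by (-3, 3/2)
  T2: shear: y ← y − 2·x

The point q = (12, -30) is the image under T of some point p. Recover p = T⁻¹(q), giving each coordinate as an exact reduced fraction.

T1 = [-3 0 0; 0 3/2 0; 0 0 1]
T2·T1 = [-3 0 0; 6 3/2 0; 0 0 1]
det M = -9/2; M⁻¹ = [-1/3 0 0; 4/3 2/3 0; 0 0 1]
M⁻¹ · (12, -30)ᵀ = (-4, -4)ᵀ

p = (-4, -4)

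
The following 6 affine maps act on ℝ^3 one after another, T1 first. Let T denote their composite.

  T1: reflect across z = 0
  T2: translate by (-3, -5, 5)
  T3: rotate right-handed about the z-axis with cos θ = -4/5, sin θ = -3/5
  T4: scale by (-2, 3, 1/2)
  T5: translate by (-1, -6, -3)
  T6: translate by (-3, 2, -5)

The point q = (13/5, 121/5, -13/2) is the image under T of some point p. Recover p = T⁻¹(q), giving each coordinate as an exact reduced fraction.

T1 = [1 0 0 0; 0 1 0 0; 0 0 -1 0; 0 0 0 1]
T2·T1 = [1 0 0 -3; 0 1 0 -5; 0 0 -1 5; 0 0 0 1]
T3·…·T1 = [-4/5 3/5 0 -3/5; -3/5 -4/5 0 29/5; 0 0 -1 5; 0 0 0 1]
T4·…·T1 = [8/5 -6/5 0 6/5; -9/5 -12/5 0 87/5; 0 0 -1/2 5/2; 0 0 0 1]
T5·…·T1 = [8/5 -6/5 0 1/5; -9/5 -12/5 0 57/5; 0 0 -1/2 -1/2; 0 0 0 1]
T6·…·T1 = [8/5 -6/5 0 -14/5; -9/5 -12/5 0 67/5; 0 0 -1/2 -11/2; 0 0 0 1]
det M = 3; M⁻¹ = [2/5 -1/5 0 19/5; -3/10 -4/15 0 41/15; 0 0 -2 -11; 0 0 0 1]
M⁻¹ · (13/5, 121/5, -13/2)ᵀ = (0, -9/2, 2)ᵀ

p = (0, -9/2, 2)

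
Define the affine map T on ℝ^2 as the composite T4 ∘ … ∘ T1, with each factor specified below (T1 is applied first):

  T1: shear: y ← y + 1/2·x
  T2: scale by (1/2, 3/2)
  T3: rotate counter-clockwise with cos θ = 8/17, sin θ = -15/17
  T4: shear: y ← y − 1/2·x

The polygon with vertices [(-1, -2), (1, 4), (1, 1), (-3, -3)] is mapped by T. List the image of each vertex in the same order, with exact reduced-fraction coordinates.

image vertices: (-241/68, 61/136), (421/68, -49/136), (151/68, -67/136), (-453/68, 201/136)

T1 shear: y ← y + 1/2·x: (-1, -2) → (-1, -5/2); (1, 4) → (1, 9/2); (1, 1) → (1, 3/2); (-3, -3) → (-3, -9/2)
T2 scale by (1/2, 3/2): (-1, -5/2) → (-1/2, -15/4); (1, 9/2) → (1/2, 27/4); (1, 3/2) → (1/2, 9/4); (-3, -9/2) → (-3/2, -27/4)
T3 rotate counter-clockwise with cos θ = 8/17, sin θ = -15/17: (-1/2, -15/4) → (-241/68, -45/34); (1/2, 27/4) → (421/68, 93/34); (1/2, 9/4) → (151/68, 21/34); (-3/2, -27/4) → (-453/68, -63/34)
T4 shear: y ← y − 1/2·x: (-241/68, -45/34) → (-241/68, 61/136); (421/68, 93/34) → (421/68, -49/136); (151/68, 21/34) → (151/68, -67/136); (-453/68, -63/34) → (-453/68, 201/136)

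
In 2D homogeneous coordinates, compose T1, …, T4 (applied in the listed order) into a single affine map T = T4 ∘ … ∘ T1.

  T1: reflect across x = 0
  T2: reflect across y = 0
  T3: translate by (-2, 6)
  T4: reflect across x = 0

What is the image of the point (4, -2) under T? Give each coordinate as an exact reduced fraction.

T1 reflect across x = 0: (4, -2) → (-4, -2)
T2 reflect across y = 0: (-4, -2) → (-4, 2)
T3 translate by (-2, 6): (-4, 2) → (-6, 8)
T4 reflect across x = 0: (-6, 8) → (6, 8)

T(p) = (6, 8)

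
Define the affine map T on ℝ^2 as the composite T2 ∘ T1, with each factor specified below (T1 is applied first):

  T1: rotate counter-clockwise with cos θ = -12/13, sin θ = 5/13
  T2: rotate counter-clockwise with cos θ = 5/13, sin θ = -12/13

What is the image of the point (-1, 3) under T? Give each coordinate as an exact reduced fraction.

T1 rotate counter-clockwise with cos θ = -12/13, sin θ = 5/13: (-1, 3) → (-3/13, -41/13)
T2 rotate counter-clockwise with cos θ = 5/13, sin θ = -12/13: (-3/13, -41/13) → (-3, -1)

T(p) = (-3, -1)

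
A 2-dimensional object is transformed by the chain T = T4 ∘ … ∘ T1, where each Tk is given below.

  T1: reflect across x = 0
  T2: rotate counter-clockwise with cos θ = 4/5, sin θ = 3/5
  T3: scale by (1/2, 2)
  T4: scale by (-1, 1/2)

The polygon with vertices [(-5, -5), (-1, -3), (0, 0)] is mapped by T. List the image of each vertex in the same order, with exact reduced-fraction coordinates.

image vertices: (-7/2, -1), (-13/10, -9/5), (0, 0)

T1 reflect across x = 0: (-5, -5) → (5, -5); (-1, -3) → (1, -3); (0, 0) → (0, 0)
T2 rotate counter-clockwise with cos θ = 4/5, sin θ = 3/5: (5, -5) → (7, -1); (1, -3) → (13/5, -9/5); (0, 0) → (0, 0)
T3 scale by (1/2, 2): (7, -1) → (7/2, -2); (13/5, -9/5) → (13/10, -18/5); (0, 0) → (0, 0)
T4 scale by (-1, 1/2): (7/2, -2) → (-7/2, -1); (13/10, -18/5) → (-13/10, -9/5); (0, 0) → (0, 0)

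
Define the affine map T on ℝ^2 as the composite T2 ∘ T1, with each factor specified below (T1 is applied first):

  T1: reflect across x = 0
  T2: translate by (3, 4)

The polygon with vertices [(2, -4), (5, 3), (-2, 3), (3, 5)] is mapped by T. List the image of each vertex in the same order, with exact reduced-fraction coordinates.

image vertices: (1, 0), (-2, 7), (5, 7), (0, 9)

T1 reflect across x = 0: (2, -4) → (-2, -4); (5, 3) → (-5, 3); (-2, 3) → (2, 3); (3, 5) → (-3, 5)
T2 translate by (3, 4): (-2, -4) → (1, 0); (-5, 3) → (-2, 7); (2, 3) → (5, 7); (-3, 5) → (0, 9)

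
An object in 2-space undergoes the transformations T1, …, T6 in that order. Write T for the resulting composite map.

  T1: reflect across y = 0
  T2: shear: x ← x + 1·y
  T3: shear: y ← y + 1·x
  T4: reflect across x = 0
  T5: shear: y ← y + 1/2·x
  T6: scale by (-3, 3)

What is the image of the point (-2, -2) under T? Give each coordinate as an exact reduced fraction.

T1 reflect across y = 0: (-2, -2) → (-2, 2)
T2 shear: x ← x + 1·y: (-2, 2) → (0, 2)
T3 shear: y ← y + 1·x: (0, 2) → (0, 2)
T4 reflect across x = 0: (0, 2) → (0, 2)
T5 shear: y ← y + 1/2·x: (0, 2) → (0, 2)
T6 scale by (-3, 3): (0, 2) → (0, 6)

T(p) = (0, 6)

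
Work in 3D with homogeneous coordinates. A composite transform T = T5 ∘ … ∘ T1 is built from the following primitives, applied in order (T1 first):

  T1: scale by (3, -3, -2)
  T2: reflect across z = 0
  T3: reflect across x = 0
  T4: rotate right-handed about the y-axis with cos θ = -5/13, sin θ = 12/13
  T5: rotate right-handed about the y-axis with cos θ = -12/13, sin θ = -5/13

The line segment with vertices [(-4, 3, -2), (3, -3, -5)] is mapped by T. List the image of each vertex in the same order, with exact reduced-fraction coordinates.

image vertices: (1916/169, -9, 948/169), (110/169, 9, -2271/169)

T1 scale by (3, -3, -2): (-4, 3, -2) → (-12, -9, 4); (3, -3, -5) → (9, 9, 10)
T2 reflect across z = 0: (-12, -9, 4) → (-12, -9, -4); (9, 9, 10) → (9, 9, -10)
T3 reflect across x = 0: (-12, -9, -4) → (12, -9, -4); (9, 9, -10) → (-9, 9, -10)
T4 rotate right-handed about the y-axis with cos θ = -5/13, sin θ = 12/13: (12, -9, -4) → (-108/13, -9, -124/13); (-9, 9, -10) → (-75/13, 9, 158/13)
T5 rotate right-handed about the y-axis with cos θ = -12/13, sin θ = -5/13: (-108/13, -9, -124/13) → (1916/169, -9, 948/169); (-75/13, 9, 158/13) → (110/169, 9, -2271/169)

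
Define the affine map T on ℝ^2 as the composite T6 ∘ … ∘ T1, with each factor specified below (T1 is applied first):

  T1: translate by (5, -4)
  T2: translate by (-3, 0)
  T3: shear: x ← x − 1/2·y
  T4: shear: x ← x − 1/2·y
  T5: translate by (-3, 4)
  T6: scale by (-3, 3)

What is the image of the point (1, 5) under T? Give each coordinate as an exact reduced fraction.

T(p) = (3, 15)

T1 translate by (5, -4): (1, 5) → (6, 1)
T2 translate by (-3, 0): (6, 1) → (3, 1)
T3 shear: x ← x − 1/2·y: (3, 1) → (5/2, 1)
T4 shear: x ← x − 1/2·y: (5/2, 1) → (2, 1)
T5 translate by (-3, 4): (2, 1) → (-1, 5)
T6 scale by (-3, 3): (-1, 5) → (3, 15)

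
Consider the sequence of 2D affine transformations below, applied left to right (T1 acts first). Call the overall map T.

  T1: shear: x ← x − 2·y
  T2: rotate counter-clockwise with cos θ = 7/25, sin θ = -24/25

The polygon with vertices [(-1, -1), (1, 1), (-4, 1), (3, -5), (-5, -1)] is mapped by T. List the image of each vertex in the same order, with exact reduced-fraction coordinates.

T1 shear: x ← x − 2·y: (-1, -1) → (1, -1); (1, 1) → (-1, 1); (-4, 1) → (-6, 1); (3, -5) → (13, -5); (-5, -1) → (-3, -1)
T2 rotate counter-clockwise with cos θ = 7/25, sin θ = -24/25: (1, -1) → (-17/25, -31/25); (-1, 1) → (17/25, 31/25); (-6, 1) → (-18/25, 151/25); (13, -5) → (-29/25, -347/25); (-3, -1) → (-9/5, 13/5)

image vertices: (-17/25, -31/25), (17/25, 31/25), (-18/25, 151/25), (-29/25, -347/25), (-9/5, 13/5)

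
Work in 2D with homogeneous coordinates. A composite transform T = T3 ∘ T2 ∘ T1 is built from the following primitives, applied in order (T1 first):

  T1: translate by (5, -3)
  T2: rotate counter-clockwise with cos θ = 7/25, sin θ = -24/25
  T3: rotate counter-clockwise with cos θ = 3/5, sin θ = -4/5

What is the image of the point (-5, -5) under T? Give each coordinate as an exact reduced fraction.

T1 translate by (5, -3): (-5, -5) → (0, -8)
T2 rotate counter-clockwise with cos θ = 7/25, sin θ = -24/25: (0, -8) → (-192/25, -56/25)
T3 rotate counter-clockwise with cos θ = 3/5, sin θ = -4/5: (-192/25, -56/25) → (-32/5, 24/5)

T(p) = (-32/5, 24/5)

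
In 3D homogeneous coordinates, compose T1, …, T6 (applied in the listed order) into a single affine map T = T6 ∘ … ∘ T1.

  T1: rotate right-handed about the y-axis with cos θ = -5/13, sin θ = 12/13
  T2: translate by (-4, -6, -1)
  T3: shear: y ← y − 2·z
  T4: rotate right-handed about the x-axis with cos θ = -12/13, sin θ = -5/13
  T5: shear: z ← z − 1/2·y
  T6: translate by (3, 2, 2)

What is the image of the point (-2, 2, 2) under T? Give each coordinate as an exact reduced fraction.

T(p) = (21/13, 991/169, 539/338)

T1 rotate right-handed about the y-axis with cos θ = -5/13, sin θ = 12/13: (-2, 2, 2) → (34/13, 2, 14/13)
T2 translate by (-4, -6, -1): (34/13, 2, 14/13) → (-18/13, -4, 1/13)
T3 shear: y ← y − 2·z: (-18/13, -4, 1/13) → (-18/13, -54/13, 1/13)
T4 rotate right-handed about the x-axis with cos θ = -12/13, sin θ = -5/13: (-18/13, -54/13, 1/13) → (-18/13, 653/169, 258/169)
T5 shear: z ← z − 1/2·y: (-18/13, 653/169, 258/169) → (-18/13, 653/169, -137/338)
T6 translate by (3, 2, 2): (-18/13, 653/169, -137/338) → (21/13, 991/169, 539/338)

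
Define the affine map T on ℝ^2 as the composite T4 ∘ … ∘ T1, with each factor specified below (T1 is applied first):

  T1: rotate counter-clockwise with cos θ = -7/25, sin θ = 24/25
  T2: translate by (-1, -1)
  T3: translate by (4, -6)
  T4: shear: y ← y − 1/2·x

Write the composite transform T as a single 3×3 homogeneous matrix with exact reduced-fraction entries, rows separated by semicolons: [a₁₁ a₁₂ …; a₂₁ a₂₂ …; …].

T = [-7/25 -24/25 3; 11/10 1/5 -17/2; 0 0 1]

T1 = [-7/25 -24/25 0; 24/25 -7/25 0; 0 0 1]
T2·T1 = [-7/25 -24/25 -1; 24/25 -7/25 -1; 0 0 1]
T3·…·T1 = [-7/25 -24/25 3; 24/25 -7/25 -7; 0 0 1]
T4·…·T1 = [-7/25 -24/25 3; 11/10 1/5 -17/2; 0 0 1]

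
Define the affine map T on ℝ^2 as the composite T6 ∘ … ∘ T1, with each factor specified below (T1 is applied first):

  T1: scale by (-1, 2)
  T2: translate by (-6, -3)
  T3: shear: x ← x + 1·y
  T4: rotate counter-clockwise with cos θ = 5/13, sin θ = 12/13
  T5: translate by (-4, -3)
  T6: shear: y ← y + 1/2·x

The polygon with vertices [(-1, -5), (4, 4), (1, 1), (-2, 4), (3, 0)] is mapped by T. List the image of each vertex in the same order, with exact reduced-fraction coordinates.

image vertices: (14/13, -313/13), (-137/13, -285/26), (-80/13, -180/13), (-107/13, -111/26), (-76/13, -236/13)

T1 scale by (-1, 2): (-1, -5) → (1, -10); (4, 4) → (-4, 8); (1, 1) → (-1, 2); (-2, 4) → (2, 8); (3, 0) → (-3, 0)
T2 translate by (-6, -3): (1, -10) → (-5, -13); (-4, 8) → (-10, 5); (-1, 2) → (-7, -1); (2, 8) → (-4, 5); (-3, 0) → (-9, -3)
T3 shear: x ← x + 1·y: (-5, -13) → (-18, -13); (-10, 5) → (-5, 5); (-7, -1) → (-8, -1); (-4, 5) → (1, 5); (-9, -3) → (-12, -3)
T4 rotate counter-clockwise with cos θ = 5/13, sin θ = 12/13: (-18, -13) → (66/13, -281/13); (-5, 5) → (-85/13, -35/13); (-8, -1) → (-28/13, -101/13); (1, 5) → (-55/13, 37/13); (-12, -3) → (-24/13, -159/13)
T5 translate by (-4, -3): (66/13, -281/13) → (14/13, -320/13); (-85/13, -35/13) → (-137/13, -74/13); (-28/13, -101/13) → (-80/13, -140/13); (-55/13, 37/13) → (-107/13, -2/13); (-24/13, -159/13) → (-76/13, -198/13)
T6 shear: y ← y + 1/2·x: (14/13, -320/13) → (14/13, -313/13); (-137/13, -74/13) → (-137/13, -285/26); (-80/13, -140/13) → (-80/13, -180/13); (-107/13, -2/13) → (-107/13, -111/26); (-76/13, -198/13) → (-76/13, -236/13)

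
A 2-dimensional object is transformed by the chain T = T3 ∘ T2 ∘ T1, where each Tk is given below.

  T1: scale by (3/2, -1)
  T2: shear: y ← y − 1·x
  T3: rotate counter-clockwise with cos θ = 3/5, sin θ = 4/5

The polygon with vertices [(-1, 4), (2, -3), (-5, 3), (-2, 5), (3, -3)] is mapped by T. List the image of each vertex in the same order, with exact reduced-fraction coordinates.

image vertices: (11/10, -27/10), (9/5, 12/5), (-81/10, -33/10), (-1/5, -18/5), (39/10, 27/10)

T1 scale by (3/2, -1): (-1, 4) → (-3/2, -4); (2, -3) → (3, 3); (-5, 3) → (-15/2, -3); (-2, 5) → (-3, -5); (3, -3) → (9/2, 3)
T2 shear: y ← y − 1·x: (-3/2, -4) → (-3/2, -5/2); (3, 3) → (3, 0); (-15/2, -3) → (-15/2, 9/2); (-3, -5) → (-3, -2); (9/2, 3) → (9/2, -3/2)
T3 rotate counter-clockwise with cos θ = 3/5, sin θ = 4/5: (-3/2, -5/2) → (11/10, -27/10); (3, 0) → (9/5, 12/5); (-15/2, 9/2) → (-81/10, -33/10); (-3, -2) → (-1/5, -18/5); (9/2, -3/2) → (39/10, 27/10)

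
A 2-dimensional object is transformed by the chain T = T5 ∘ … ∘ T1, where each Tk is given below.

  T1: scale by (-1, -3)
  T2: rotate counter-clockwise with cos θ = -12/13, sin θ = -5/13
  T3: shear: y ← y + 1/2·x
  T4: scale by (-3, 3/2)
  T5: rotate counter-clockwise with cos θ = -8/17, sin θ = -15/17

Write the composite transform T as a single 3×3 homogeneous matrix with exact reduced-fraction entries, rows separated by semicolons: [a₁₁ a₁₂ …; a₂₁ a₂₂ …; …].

T = [63/26 1125/884 0; 24/13 -1017/221 0; 0 0 1]

T1 = [-1 0 0; 0 -3 0; 0 0 1]
T2·T1 = [12/13 -15/13 0; 5/13 36/13 0; 0 0 1]
T3·…·T1 = [12/13 -15/13 0; 11/13 57/26 0; 0 0 1]
T4·…·T1 = [-36/13 45/13 0; 33/26 171/52 0; 0 0 1]
T5·…·T1 = [63/26 1125/884 0; 24/13 -1017/221 0; 0 0 1]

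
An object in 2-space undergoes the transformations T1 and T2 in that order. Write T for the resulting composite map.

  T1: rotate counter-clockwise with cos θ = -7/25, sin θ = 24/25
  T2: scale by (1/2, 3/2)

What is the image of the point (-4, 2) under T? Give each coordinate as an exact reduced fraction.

T(p) = (-2/5, -33/5)

T1 rotate counter-clockwise with cos θ = -7/25, sin θ = 24/25: (-4, 2) → (-4/5, -22/5)
T2 scale by (1/2, 3/2): (-4/5, -22/5) → (-2/5, -33/5)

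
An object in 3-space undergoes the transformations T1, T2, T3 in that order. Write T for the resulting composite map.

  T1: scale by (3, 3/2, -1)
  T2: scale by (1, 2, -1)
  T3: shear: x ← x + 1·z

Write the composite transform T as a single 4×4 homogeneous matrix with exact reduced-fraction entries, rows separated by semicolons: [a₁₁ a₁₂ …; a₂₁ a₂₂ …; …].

T = [3 0 1 0; 0 3 0 0; 0 0 1 0; 0 0 0 1]

T1 = [3 0 0 0; 0 3/2 0 0; 0 0 -1 0; 0 0 0 1]
T2·T1 = [3 0 0 0; 0 3 0 0; 0 0 1 0; 0 0 0 1]
T3·…·T1 = [3 0 1 0; 0 3 0 0; 0 0 1 0; 0 0 0 1]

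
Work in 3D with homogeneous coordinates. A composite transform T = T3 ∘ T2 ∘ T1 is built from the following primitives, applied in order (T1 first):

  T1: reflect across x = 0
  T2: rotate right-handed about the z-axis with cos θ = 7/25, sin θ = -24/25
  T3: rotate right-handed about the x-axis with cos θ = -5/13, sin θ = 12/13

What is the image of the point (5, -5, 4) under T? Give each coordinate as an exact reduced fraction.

T1 reflect across x = 0: (5, -5, 4) → (-5, -5, 4)
T2 rotate right-handed about the z-axis with cos θ = 7/25, sin θ = -24/25: (-5, -5, 4) → (-31/5, 17/5, 4)
T3 rotate right-handed about the x-axis with cos θ = -5/13, sin θ = 12/13: (-31/5, 17/5, 4) → (-31/5, -5, 8/5)

T(p) = (-31/5, -5, 8/5)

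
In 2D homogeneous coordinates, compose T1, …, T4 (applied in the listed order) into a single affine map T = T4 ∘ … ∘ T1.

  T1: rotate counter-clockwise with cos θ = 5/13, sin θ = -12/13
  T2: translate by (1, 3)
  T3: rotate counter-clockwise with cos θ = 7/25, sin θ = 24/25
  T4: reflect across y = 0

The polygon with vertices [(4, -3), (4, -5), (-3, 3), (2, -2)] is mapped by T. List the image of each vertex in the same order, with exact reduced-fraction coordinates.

T1 rotate counter-clockwise with cos θ = 5/13, sin θ = -12/13: (4, -3) → (-16/13, -63/13); (4, -5) → (-40/13, -73/13); (-3, 3) → (21/13, 51/13); (2, -2) → (-14/13, -34/13)
T2 translate by (1, 3): (-16/13, -63/13) → (-3/13, -24/13); (-40/13, -73/13) → (-27/13, -34/13); (21/13, 51/13) → (34/13, 90/13); (-14/13, -34/13) → (-1/13, 5/13)
T3 rotate counter-clockwise with cos θ = 7/25, sin θ = 24/25: (-3/13, -24/13) → (111/65, -48/65); (-27/13, -34/13) → (627/325, -886/325); (34/13, 90/13) → (-1922/325, 1446/325); (-1/13, 5/13) → (-127/325, 11/325)
T4 reflect across y = 0: (111/65, -48/65) → (111/65, 48/65); (627/325, -886/325) → (627/325, 886/325); (-1922/325, 1446/325) → (-1922/325, -1446/325); (-127/325, 11/325) → (-127/325, -11/325)

image vertices: (111/65, 48/65), (627/325, 886/325), (-1922/325, -1446/325), (-127/325, -11/325)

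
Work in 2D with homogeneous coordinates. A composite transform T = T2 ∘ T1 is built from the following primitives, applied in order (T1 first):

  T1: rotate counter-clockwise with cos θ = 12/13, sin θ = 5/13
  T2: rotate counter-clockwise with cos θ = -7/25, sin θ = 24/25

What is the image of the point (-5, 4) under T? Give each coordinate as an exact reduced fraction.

T1 rotate counter-clockwise with cos θ = 12/13, sin θ = 5/13: (-5, 4) → (-80/13, 23/13)
T2 rotate counter-clockwise with cos θ = -7/25, sin θ = 24/25: (-80/13, 23/13) → (8/325, -2081/325)

T(p) = (8/325, -2081/325)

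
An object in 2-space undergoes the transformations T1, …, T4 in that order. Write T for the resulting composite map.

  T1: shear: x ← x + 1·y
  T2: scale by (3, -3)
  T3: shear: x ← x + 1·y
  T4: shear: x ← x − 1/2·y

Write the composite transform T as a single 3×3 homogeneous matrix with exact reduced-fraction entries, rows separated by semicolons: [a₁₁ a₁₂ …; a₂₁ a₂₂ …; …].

T1 = [1 1 0; 0 1 0; 0 0 1]
T2·T1 = [3 3 0; 0 -3 0; 0 0 1]
T3·…·T1 = [3 0 0; 0 -3 0; 0 0 1]
T4·…·T1 = [3 3/2 0; 0 -3 0; 0 0 1]

T = [3 3/2 0; 0 -3 0; 0 0 1]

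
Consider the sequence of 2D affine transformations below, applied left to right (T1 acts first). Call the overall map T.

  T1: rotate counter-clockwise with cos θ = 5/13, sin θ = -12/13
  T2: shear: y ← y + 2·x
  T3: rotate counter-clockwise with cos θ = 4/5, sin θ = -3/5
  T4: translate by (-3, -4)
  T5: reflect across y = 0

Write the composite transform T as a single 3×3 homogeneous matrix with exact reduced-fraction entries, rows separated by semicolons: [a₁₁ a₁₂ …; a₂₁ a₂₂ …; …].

T1 = [5/13 12/13 0; -12/13 5/13 0; 0 0 1]
T2·T1 = [5/13 12/13 0; -2/13 29/13 0; 0 0 1]
T3·…·T1 = [14/65 27/13 0; -23/65 16/13 0; 0 0 1]
T4·…·T1 = [14/65 27/13 -3; -23/65 16/13 -4; 0 0 1]
T5·…·T1 = [14/65 27/13 -3; 23/65 -16/13 4; 0 0 1]

T = [14/65 27/13 -3; 23/65 -16/13 4; 0 0 1]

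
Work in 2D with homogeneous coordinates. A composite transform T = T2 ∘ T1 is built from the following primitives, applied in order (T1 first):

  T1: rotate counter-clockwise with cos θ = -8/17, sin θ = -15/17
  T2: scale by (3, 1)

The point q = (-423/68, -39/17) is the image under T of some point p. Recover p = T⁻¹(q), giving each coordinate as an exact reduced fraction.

p = (3, -3/4)

T1 = [-8/17 15/17 0; -15/17 -8/17 0; 0 0 1]
T2·T1 = [-24/17 45/17 0; -15/17 -8/17 0; 0 0 1]
det M = 3; M⁻¹ = [-8/51 -15/17 0; 5/17 -8/17 0; 0 0 1]
M⁻¹ · (-423/68, -39/17)ᵀ = (3, -3/4)ᵀ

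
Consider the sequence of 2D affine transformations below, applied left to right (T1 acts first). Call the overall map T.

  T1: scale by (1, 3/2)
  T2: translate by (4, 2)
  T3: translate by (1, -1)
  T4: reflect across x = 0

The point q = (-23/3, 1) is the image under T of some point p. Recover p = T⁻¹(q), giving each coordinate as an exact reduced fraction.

p = (8/3, 0)

T1 = [1 0 0; 0 3/2 0; 0 0 1]
T2·T1 = [1 0 4; 0 3/2 2; 0 0 1]
T3·…·T1 = [1 0 5; 0 3/2 1; 0 0 1]
T4·…·T1 = [-1 0 -5; 0 3/2 1; 0 0 1]
det M = -3/2; M⁻¹ = [-1 0 -5; 0 2/3 -2/3; 0 0 1]
M⁻¹ · (-23/3, 1)ᵀ = (8/3, 0)ᵀ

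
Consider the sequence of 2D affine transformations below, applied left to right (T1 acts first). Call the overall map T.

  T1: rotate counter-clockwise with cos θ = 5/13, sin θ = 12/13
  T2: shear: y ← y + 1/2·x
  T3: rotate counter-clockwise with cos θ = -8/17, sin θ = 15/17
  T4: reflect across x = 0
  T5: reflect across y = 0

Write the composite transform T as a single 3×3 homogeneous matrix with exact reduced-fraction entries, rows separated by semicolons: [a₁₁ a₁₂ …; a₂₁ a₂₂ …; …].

T1 = [5/13 -12/13 0; 12/13 5/13 0; 0 0 1]
T2·T1 = [5/13 -12/13 0; 29/26 -1/13 0; 0 0 1]
T3·…·T1 = [-515/442 111/221 0; -41/221 -172/221 0; 0 0 1]
T4·…·T1 = [515/442 -111/221 0; -41/221 -172/221 0; 0 0 1]
T5·…·T1 = [515/442 -111/221 0; 41/221 172/221 0; 0 0 1]

T = [515/442 -111/221 0; 41/221 172/221 0; 0 0 1]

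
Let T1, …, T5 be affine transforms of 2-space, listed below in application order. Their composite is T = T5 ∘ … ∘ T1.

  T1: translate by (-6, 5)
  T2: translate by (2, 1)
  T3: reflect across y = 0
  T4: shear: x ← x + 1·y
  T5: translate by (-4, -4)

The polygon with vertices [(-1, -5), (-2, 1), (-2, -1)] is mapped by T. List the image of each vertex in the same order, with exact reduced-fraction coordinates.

T1 translate by (-6, 5): (-1, -5) → (-7, 0); (-2, 1) → (-8, 6); (-2, -1) → (-8, 4)
T2 translate by (2, 1): (-7, 0) → (-5, 1); (-8, 6) → (-6, 7); (-8, 4) → (-6, 5)
T3 reflect across y = 0: (-5, 1) → (-5, -1); (-6, 7) → (-6, -7); (-6, 5) → (-6, -5)
T4 shear: x ← x + 1·y: (-5, -1) → (-6, -1); (-6, -7) → (-13, -7); (-6, -5) → (-11, -5)
T5 translate by (-4, -4): (-6, -1) → (-10, -5); (-13, -7) → (-17, -11); (-11, -5) → (-15, -9)

image vertices: (-10, -5), (-17, -11), (-15, -9)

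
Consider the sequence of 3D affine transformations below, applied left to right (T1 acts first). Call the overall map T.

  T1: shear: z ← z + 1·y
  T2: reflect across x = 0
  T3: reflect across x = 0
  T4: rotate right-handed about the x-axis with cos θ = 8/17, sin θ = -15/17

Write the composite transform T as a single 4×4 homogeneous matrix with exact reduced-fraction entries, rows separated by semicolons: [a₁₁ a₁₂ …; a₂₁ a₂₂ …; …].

T = [1 0 0 0; 0 23/17 15/17 0; 0 -7/17 8/17 0; 0 0 0 1]

T1 = [1 0 0 0; 0 1 0 0; 0 1 1 0; 0 0 0 1]
T2·T1 = [-1 0 0 0; 0 1 0 0; 0 1 1 0; 0 0 0 1]
T3·…·T1 = [1 0 0 0; 0 1 0 0; 0 1 1 0; 0 0 0 1]
T4·…·T1 = [1 0 0 0; 0 23/17 15/17 0; 0 -7/17 8/17 0; 0 0 0 1]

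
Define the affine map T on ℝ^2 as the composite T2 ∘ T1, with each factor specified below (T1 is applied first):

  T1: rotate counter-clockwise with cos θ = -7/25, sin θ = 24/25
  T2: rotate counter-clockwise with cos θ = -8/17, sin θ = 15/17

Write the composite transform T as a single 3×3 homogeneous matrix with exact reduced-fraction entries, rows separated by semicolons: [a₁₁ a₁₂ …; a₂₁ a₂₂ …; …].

T1 = [-7/25 -24/25 0; 24/25 -7/25 0; 0 0 1]
T2·T1 = [-304/425 297/425 0; -297/425 -304/425 0; 0 0 1]

T = [-304/425 297/425 0; -297/425 -304/425 0; 0 0 1]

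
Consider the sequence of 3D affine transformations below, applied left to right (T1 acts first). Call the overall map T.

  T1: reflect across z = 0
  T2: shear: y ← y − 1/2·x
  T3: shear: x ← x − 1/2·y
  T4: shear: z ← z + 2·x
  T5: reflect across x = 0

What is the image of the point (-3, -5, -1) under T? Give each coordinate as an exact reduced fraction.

T(p) = (5/4, -7/2, -3/2)

T1 reflect across z = 0: (-3, -5, -1) → (-3, -5, 1)
T2 shear: y ← y − 1/2·x: (-3, -5, 1) → (-3, -7/2, 1)
T3 shear: x ← x − 1/2·y: (-3, -7/2, 1) → (-5/4, -7/2, 1)
T4 shear: z ← z + 2·x: (-5/4, -7/2, 1) → (-5/4, -7/2, -3/2)
T5 reflect across x = 0: (-5/4, -7/2, -3/2) → (5/4, -7/2, -3/2)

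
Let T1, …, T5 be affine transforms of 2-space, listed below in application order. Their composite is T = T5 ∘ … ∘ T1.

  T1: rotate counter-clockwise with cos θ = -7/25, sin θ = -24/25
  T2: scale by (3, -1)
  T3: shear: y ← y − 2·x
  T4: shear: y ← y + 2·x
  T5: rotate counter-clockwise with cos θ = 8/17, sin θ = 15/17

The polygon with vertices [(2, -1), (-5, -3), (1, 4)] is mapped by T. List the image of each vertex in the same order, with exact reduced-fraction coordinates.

T1 rotate counter-clockwise with cos θ = -7/25, sin θ = -24/25: (2, -1) → (-38/25, -41/25); (-5, -3) → (-37/25, 141/25); (1, 4) → (89/25, -52/25)
T2 scale by (3, -1): (-38/25, -41/25) → (-114/25, 41/25); (-37/25, 141/25) → (-111/25, -141/25); (89/25, -52/25) → (267/25, 52/25)
T3 shear: y ← y − 2·x: (-114/25, 41/25) → (-114/25, 269/25); (-111/25, -141/25) → (-111/25, 81/25); (267/25, 52/25) → (267/25, -482/25)
T4 shear: y ← y + 2·x: (-114/25, 269/25) → (-114/25, 41/25); (-111/25, 81/25) → (-111/25, -141/25); (267/25, -482/25) → (267/25, 52/25)
T5 rotate counter-clockwise with cos θ = 8/17, sin θ = 15/17: (-114/25, 41/25) → (-1527/425, -1382/425); (-111/25, -141/25) → (1227/425, -2793/425); (267/25, 52/25) → (1356/425, 4421/425)

image vertices: (-1527/425, -1382/425), (1227/425, -2793/425), (1356/425, 4421/425)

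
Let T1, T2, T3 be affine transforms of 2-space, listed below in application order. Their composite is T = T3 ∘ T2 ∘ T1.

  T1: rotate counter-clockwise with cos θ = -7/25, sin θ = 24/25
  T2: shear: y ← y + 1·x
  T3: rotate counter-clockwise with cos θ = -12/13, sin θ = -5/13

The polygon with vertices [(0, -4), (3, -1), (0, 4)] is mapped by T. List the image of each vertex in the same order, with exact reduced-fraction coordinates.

image vertices: (-532/325, -1968/325), (374/325, -999/325), (532/325, 1968/325)

T1 rotate counter-clockwise with cos θ = -7/25, sin θ = 24/25: (0, -4) → (96/25, 28/25); (3, -1) → (3/25, 79/25); (0, 4) → (-96/25, -28/25)
T2 shear: y ← y + 1·x: (96/25, 28/25) → (96/25, 124/25); (3/25, 79/25) → (3/25, 82/25); (-96/25, -28/25) → (-96/25, -124/25)
T3 rotate counter-clockwise with cos θ = -12/13, sin θ = -5/13: (96/25, 124/25) → (-532/325, -1968/325); (3/25, 82/25) → (374/325, -999/325); (-96/25, -124/25) → (532/325, 1968/325)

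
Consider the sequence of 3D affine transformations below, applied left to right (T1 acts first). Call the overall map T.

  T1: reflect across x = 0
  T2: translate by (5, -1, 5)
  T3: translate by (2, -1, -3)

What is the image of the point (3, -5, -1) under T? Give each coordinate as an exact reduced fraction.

T1 reflect across x = 0: (3, -5, -1) → (-3, -5, -1)
T2 translate by (5, -1, 5): (-3, -5, -1) → (2, -6, 4)
T3 translate by (2, -1, -3): (2, -6, 4) → (4, -7, 1)

T(p) = (4, -7, 1)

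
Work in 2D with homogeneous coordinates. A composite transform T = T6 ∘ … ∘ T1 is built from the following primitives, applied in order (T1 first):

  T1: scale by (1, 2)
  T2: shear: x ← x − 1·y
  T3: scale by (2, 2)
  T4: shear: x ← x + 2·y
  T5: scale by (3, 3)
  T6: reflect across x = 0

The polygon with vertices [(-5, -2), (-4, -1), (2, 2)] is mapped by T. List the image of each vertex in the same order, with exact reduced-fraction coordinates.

image vertices: (54, -24), (36, -12), (-36, 24)

T1 scale by (1, 2): (-5, -2) → (-5, -4); (-4, -1) → (-4, -2); (2, 2) → (2, 4)
T2 shear: x ← x − 1·y: (-5, -4) → (-1, -4); (-4, -2) → (-2, -2); (2, 4) → (-2, 4)
T3 scale by (2, 2): (-1, -4) → (-2, -8); (-2, -2) → (-4, -4); (-2, 4) → (-4, 8)
T4 shear: x ← x + 2·y: (-2, -8) → (-18, -8); (-4, -4) → (-12, -4); (-4, 8) → (12, 8)
T5 scale by (3, 3): (-18, -8) → (-54, -24); (-12, -4) → (-36, -12); (12, 8) → (36, 24)
T6 reflect across x = 0: (-54, -24) → (54, -24); (-36, -12) → (36, -12); (36, 24) → (-36, 24)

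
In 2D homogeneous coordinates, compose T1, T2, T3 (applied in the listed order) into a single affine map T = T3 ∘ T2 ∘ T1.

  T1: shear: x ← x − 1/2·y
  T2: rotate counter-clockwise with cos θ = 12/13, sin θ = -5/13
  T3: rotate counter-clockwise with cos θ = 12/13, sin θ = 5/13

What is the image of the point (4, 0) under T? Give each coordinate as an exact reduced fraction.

T(p) = (4, 0)

T1 shear: x ← x − 1/2·y: (4, 0) → (4, 0)
T2 rotate counter-clockwise with cos θ = 12/13, sin θ = -5/13: (4, 0) → (48/13, -20/13)
T3 rotate counter-clockwise with cos θ = 12/13, sin θ = 5/13: (48/13, -20/13) → (4, 0)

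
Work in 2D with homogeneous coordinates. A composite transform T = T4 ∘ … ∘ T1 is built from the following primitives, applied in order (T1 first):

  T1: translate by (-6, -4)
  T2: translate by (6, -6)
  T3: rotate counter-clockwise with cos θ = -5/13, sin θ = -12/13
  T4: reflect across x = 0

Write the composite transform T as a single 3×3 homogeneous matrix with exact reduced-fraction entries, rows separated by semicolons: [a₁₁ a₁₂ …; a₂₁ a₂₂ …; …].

T1 = [1 0 -6; 0 1 -4; 0 0 1]
T2·T1 = [1 0 0; 0 1 -10; 0 0 1]
T3·…·T1 = [-5/13 12/13 -120/13; -12/13 -5/13 50/13; 0 0 1]
T4·…·T1 = [5/13 -12/13 120/13; -12/13 -5/13 50/13; 0 0 1]

T = [5/13 -12/13 120/13; -12/13 -5/13 50/13; 0 0 1]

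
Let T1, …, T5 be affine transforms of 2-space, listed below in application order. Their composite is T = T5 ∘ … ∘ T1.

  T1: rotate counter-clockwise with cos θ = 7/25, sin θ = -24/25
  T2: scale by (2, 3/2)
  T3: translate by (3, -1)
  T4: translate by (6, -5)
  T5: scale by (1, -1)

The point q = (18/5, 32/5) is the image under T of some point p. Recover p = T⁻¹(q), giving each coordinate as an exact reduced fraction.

T1 = [7/25 24/25 0; -24/25 7/25 0; 0 0 1]
T2·T1 = [14/25 48/25 0; -36/25 21/50 0; 0 0 1]
T3·…·T1 = [14/25 48/25 3; -36/25 21/50 -1; 0 0 1]
T4·…·T1 = [14/25 48/25 9; -36/25 21/50 -6; 0 0 1]
T5·…·T1 = [14/25 48/25 9; 36/25 -21/50 6; 0 0 1]
det M = -3; M⁻¹ = [7/50 16/25 -51/10; 12/25 -14/75 -16/5; 0 0 1]
M⁻¹ · (18/5, 32/5)ᵀ = (-1/2, -8/3)ᵀ

p = (-1/2, -8/3)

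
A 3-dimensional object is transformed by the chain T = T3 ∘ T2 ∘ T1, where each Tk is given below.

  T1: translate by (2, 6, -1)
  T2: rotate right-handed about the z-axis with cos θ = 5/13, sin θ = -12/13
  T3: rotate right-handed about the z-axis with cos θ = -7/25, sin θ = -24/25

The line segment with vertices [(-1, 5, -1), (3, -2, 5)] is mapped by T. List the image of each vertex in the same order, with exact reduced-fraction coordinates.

image vertices: (73/325, -3589/325, -2), (-1471/325, -1472/325, 4)

T1 translate by (2, 6, -1): (-1, 5, -1) → (1, 11, -2); (3, -2, 5) → (5, 4, 4)
T2 rotate right-handed about the z-axis with cos θ = 5/13, sin θ = -12/13: (1, 11, -2) → (137/13, 43/13, -2); (5, 4, 4) → (73/13, -40/13, 4)
T3 rotate right-handed about the z-axis with cos θ = -7/25, sin θ = -24/25: (137/13, 43/13, -2) → (73/325, -3589/325, -2); (73/13, -40/13, 4) → (-1471/325, -1472/325, 4)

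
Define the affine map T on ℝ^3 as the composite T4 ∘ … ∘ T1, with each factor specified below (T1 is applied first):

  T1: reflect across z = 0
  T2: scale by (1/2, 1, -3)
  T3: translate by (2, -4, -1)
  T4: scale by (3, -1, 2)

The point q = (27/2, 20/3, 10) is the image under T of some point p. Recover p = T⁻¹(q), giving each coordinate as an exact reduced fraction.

T1 = [1 0 0 0; 0 1 0 0; 0 0 -1 0; 0 0 0 1]
T2·T1 = [1/2 0 0 0; 0 1 0 0; 0 0 3 0; 0 0 0 1]
T3·…·T1 = [1/2 0 0 2; 0 1 0 -4; 0 0 3 -1; 0 0 0 1]
T4·…·T1 = [3/2 0 0 6; 0 -1 0 4; 0 0 6 -2; 0 0 0 1]
det M = -9; M⁻¹ = [2/3 0 0 -4; 0 -1 0 4; 0 0 1/6 1/3; 0 0 0 1]
M⁻¹ · (27/2, 20/3, 10)ᵀ = (5, -8/3, 2)ᵀ

p = (5, -8/3, 2)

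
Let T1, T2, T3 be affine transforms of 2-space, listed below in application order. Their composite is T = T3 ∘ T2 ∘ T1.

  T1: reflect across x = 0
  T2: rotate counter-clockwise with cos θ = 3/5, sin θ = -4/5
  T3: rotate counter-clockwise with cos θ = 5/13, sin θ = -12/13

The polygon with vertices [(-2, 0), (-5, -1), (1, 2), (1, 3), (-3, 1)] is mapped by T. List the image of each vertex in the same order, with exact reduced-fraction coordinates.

T1 reflect across x = 0: (-2, 0) → (2, 0); (-5, -1) → (5, -1); (1, 2) → (-1, 2); (1, 3) → (-1, 3); (-3, 1) → (3, 1)
T2 rotate counter-clockwise with cos θ = 3/5, sin θ = -4/5: (2, 0) → (6/5, -8/5); (5, -1) → (11/5, -23/5); (-1, 2) → (1, 2); (-1, 3) → (9/5, 13/5); (3, 1) → (13/5, -9/5)
T3 rotate counter-clockwise with cos θ = 5/13, sin θ = -12/13: (6/5, -8/5) → (-66/65, -112/65); (11/5, -23/5) → (-17/5, -19/5); (1, 2) → (29/13, -2/13); (9/5, 13/5) → (201/65, -43/65); (13/5, -9/5) → (-43/65, -201/65)

image vertices: (-66/65, -112/65), (-17/5, -19/5), (29/13, -2/13), (201/65, -43/65), (-43/65, -201/65)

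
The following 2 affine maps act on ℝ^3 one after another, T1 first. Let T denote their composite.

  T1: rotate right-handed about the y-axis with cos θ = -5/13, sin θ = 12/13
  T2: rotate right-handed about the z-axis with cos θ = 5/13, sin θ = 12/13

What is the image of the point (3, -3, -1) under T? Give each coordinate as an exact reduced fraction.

T1 rotate right-handed about the y-axis with cos θ = -5/13, sin θ = 12/13: (3, -3, -1) → (-27/13, -3, -31/13)
T2 rotate right-handed about the z-axis with cos θ = 5/13, sin θ = 12/13: (-27/13, -3, -31/13) → (333/169, -519/169, -31/13)

T(p) = (333/169, -519/169, -31/13)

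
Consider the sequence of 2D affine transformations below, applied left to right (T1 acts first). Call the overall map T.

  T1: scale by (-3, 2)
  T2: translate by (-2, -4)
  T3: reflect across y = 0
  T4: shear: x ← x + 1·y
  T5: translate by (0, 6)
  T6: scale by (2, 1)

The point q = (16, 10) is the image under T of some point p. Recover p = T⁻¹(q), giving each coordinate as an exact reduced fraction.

p = (-2, 0)

T1 = [-3 0 0; 0 2 0; 0 0 1]
T2·T1 = [-3 0 -2; 0 2 -4; 0 0 1]
T3·…·T1 = [-3 0 -2; 0 -2 4; 0 0 1]
T4·…·T1 = [-3 -2 2; 0 -2 4; 0 0 1]
T5·…·T1 = [-3 -2 2; 0 -2 10; 0 0 1]
T6·…·T1 = [-6 -4 4; 0 -2 10; 0 0 1]
det M = 12; M⁻¹ = [-1/6 1/3 -8/3; 0 -1/2 5; 0 0 1]
M⁻¹ · (16, 10)ᵀ = (-2, 0)ᵀ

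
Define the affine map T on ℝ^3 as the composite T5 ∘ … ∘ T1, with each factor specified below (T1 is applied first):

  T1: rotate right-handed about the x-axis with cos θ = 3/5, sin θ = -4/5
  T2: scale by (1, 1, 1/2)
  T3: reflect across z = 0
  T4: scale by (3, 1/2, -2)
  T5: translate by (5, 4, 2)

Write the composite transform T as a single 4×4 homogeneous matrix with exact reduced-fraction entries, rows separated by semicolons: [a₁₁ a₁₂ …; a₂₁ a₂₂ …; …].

T1 = [1 0 0 0; 0 3/5 4/5 0; 0 -4/5 3/5 0; 0 0 0 1]
T2·T1 = [1 0 0 0; 0 3/5 4/5 0; 0 -2/5 3/10 0; 0 0 0 1]
T3·…·T1 = [1 0 0 0; 0 3/5 4/5 0; 0 2/5 -3/10 0; 0 0 0 1]
T4·…·T1 = [3 0 0 0; 0 3/10 2/5 0; 0 -4/5 3/5 0; 0 0 0 1]
T5·…·T1 = [3 0 0 5; 0 3/10 2/5 4; 0 -4/5 3/5 2; 0 0 0 1]

T = [3 0 0 5; 0 3/10 2/5 4; 0 -4/5 3/5 2; 0 0 0 1]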